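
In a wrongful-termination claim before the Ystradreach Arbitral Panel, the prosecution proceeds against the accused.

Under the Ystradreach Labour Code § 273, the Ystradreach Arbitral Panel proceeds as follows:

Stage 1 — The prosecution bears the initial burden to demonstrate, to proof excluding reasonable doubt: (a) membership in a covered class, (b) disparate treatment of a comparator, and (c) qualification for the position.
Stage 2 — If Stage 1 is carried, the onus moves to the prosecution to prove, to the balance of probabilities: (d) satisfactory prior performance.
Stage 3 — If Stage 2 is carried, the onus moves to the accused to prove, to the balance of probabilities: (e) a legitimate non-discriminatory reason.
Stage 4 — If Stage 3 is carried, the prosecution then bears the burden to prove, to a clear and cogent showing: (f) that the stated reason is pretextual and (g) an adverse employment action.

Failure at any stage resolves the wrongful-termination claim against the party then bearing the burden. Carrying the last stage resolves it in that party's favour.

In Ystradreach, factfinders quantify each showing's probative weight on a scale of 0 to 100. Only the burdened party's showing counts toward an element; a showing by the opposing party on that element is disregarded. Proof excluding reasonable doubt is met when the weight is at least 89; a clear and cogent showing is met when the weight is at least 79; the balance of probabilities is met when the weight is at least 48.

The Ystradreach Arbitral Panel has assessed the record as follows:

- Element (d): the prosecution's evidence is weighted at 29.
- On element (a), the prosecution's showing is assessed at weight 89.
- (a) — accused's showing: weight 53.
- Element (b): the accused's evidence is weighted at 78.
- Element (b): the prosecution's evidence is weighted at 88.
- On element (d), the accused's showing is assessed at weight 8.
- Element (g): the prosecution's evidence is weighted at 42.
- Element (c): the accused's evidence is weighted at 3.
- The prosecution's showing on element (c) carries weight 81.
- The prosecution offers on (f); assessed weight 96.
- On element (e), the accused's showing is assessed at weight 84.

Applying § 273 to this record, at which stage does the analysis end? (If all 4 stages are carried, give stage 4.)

At Stage 1 the prosecution must meet proof excluding reasonable doubt (weight is at least 89): on (a) the weight is 89 (the accused's 53 is given no effect), which does reach 89, so (a) meets the standard; on (b) the weight is 88 (the accused's 78 is given no effect), < 89, so (b) does not meet the standard; on (c) the weight is 81 (the accused's 3 is given no effect), which does not reach 89, so (c) does not meet the standard.
  Not every element is met, so the prosecution fails to carry Stage 1.
The analysis ends at Stage 1; the accused prevails.

stage 1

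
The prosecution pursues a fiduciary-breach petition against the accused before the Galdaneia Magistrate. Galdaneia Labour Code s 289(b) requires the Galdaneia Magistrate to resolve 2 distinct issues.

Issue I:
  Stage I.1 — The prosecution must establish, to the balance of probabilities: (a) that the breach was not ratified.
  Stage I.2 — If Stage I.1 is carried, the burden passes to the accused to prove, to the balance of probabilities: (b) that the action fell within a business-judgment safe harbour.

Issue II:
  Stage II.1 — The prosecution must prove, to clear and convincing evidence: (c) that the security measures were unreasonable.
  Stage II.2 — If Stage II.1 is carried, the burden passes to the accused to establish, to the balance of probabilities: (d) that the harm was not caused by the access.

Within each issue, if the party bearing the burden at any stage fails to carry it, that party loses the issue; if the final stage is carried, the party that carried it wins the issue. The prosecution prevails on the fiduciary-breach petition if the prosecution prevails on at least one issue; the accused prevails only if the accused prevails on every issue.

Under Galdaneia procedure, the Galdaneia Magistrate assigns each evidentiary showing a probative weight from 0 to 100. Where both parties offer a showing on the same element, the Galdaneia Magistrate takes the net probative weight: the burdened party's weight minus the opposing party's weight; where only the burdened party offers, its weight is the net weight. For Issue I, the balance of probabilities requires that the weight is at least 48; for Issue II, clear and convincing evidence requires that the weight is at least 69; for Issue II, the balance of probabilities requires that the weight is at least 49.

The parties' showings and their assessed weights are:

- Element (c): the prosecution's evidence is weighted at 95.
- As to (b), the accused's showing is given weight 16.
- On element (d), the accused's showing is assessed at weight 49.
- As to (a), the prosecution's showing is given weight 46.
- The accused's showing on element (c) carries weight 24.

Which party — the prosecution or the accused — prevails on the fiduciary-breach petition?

— Issue I —
Stage I.1 — burden on prosecution; standard: the balance of probabilities (weight is at least 48).
    (a): 46 < 48 [not met]
  The prosecution does not carry Stage I.1.
The analysis ends at Stage I.1; the accused prevails on this issue.
— Issue II —
At Stage II.1 the prosecution must meet clear and convincing evidence (weight is at least 69): on (c) the weight is 95 less the opposing 24 gives net 71, which does reach 69, so (c) meets the standard.
  The prosecution carries Stage II.1; the accused now bears the burden.
At Stage II.2 the accused must meet the balance of probabilities (weight is at least 49): on (d) the weight is 49, ≥ 49, so (d) meets the standard.
  All elements met at the final stage.
With every stage satisfied, the accused prevails on this issue.
Per-issue: Issue I → accused; Issue II → accused. The prosecution must prevail on at least one issue; overall, the accused prevails.

accused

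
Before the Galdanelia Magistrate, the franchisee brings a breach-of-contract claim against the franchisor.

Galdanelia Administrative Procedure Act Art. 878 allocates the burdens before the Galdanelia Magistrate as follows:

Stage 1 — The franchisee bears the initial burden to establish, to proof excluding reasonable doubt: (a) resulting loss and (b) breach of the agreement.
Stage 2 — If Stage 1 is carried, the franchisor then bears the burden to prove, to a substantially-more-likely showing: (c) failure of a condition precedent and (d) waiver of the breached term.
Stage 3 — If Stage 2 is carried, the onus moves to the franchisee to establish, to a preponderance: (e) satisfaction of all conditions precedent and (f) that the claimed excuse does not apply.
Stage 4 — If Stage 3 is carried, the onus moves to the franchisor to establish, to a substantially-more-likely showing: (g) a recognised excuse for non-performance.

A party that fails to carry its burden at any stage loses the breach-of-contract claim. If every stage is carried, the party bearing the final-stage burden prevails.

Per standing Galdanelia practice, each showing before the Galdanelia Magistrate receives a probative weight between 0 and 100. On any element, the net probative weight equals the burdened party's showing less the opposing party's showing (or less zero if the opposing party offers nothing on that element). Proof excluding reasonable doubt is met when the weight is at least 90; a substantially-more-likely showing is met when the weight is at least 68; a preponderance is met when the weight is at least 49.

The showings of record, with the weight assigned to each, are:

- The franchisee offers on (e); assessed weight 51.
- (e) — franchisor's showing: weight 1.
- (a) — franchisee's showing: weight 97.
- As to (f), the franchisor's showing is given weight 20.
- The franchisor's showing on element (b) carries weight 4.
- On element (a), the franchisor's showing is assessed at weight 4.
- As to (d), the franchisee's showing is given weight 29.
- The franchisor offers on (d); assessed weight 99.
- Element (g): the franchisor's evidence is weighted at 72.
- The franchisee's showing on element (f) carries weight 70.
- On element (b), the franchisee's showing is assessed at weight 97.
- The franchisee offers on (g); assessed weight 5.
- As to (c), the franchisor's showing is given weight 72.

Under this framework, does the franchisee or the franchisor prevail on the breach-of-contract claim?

franchisee

At Stage 1 the franchisee must meet proof excluding reasonable doubt (weight is at least 90): on (a) the weight is 97 less the opposing 4 gives net 93, ≥ 90, so (a) meets the standard; on (b) the weight is 97 less the opposing 4 gives net 93, ≥ 90, so (b) meets the standard.
  Stage 1 carried; the burden shifts to the franchisor.
At Stage 2 the franchisor must meet a substantially-more-likely showing (weight is at least 68): on (c) the weight is 72, which does reach 68, so (c) meets the standard; on (d) the weight is 99 less the opposing 29 gives net 70, which does reach 68, so (d) meets the standard.
  Stage 2 is satisfied; the onus moves to the franchisee.
At Stage 3 the franchisee must meet a preponderance (weight is at least 49): on (e) the weight is 51 less the opposing 1 gives net 50, which does reach 49, so (e) meets the standard; on (f) the weight is 70 less the opposing 20 gives net 50, ≥ 49, so (f) meets the standard.
  All elements met. The burden passes to the franchisor.
At Stage 4 the franchisor must meet a substantially-more-likely showing (weight is at least 68): on (g) the weight is 72 less the opposing 5 gives net 67, which does not reach 68, so (g) does not meet the standard.
  The franchisor does not carry Stage 4.
The franchisee prevails.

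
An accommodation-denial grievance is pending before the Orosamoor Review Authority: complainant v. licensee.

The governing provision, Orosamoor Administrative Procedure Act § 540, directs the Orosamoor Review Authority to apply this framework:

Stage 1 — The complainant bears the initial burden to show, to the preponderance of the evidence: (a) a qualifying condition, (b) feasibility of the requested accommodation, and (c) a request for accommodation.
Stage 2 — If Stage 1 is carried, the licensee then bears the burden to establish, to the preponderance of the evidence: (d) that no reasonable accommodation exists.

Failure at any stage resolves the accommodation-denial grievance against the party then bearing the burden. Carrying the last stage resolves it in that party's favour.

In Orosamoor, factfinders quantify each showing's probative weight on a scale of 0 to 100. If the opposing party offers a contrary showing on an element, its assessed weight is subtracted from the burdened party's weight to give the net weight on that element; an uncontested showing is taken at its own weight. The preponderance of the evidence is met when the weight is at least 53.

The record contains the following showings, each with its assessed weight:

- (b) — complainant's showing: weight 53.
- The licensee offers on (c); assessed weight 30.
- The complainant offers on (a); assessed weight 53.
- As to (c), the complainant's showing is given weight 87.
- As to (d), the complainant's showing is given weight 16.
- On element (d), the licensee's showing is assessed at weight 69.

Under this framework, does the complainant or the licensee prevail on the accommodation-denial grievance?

licensee

At Stage 1 the complainant must meet the preponderance of the evidence (weight is at least 53): on (a) the weight is 53, which does reach 53, so (a) meets the standard; on (b) the weight is 53, ≥ 53, so (b) meets the standard; on (c) the weight is 87 less the opposing 30 gives net 57, which does reach 53, so (c) meets the standard.
  Stage 1 carried; the burden shifts to the licensee.
At Stage 2 the licensee must meet the preponderance of the evidence (weight is at least 53): on (d) the weight is 69 less the opposing 16 gives net 53, ≥ 53, so (d) meets the standard.
  Stage 2 carried; the final stage is satisfied.
With every stage satisfied, the licensee prevails.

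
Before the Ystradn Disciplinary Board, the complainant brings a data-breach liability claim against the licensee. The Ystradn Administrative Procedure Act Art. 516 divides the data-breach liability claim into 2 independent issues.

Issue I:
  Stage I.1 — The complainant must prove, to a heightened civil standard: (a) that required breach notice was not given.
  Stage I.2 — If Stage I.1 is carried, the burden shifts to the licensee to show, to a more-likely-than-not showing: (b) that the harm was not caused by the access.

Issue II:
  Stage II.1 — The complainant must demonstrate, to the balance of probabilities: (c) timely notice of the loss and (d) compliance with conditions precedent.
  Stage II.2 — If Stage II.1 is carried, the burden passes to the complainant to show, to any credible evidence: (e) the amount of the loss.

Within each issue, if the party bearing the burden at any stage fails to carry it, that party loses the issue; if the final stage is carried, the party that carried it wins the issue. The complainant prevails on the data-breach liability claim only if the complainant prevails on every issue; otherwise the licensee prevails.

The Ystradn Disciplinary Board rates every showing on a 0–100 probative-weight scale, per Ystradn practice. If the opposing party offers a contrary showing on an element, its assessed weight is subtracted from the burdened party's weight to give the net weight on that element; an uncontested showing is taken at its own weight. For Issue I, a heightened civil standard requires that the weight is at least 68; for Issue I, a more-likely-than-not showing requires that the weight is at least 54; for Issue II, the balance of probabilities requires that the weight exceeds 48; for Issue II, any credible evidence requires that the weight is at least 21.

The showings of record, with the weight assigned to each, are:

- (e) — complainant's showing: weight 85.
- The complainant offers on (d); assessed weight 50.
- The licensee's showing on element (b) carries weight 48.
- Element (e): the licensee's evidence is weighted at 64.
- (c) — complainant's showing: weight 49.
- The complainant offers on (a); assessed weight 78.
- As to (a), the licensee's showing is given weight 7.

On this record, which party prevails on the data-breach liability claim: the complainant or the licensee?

complainant

— Issue I —
At Stage I.1 the complainant must meet a heightened civil standard (weight is at least 68): on (a) the weight is 78 less the opposing 7 gives net 71, which does reach 68, so (a) meets the standard.
  Stage I.1 carried; the burden shifts to the licensee.
At Stage I.2 the licensee must meet a more-likely-than-not showing (weight is at least 54): on (b) the weight is 48, < 54, so (b) does not meet the standard.
  The licensee does not carry Stage I.2.
The analysis ends at Stage I.2; the complainant prevails on this issue.
— Issue II —
At Stage II.1 the complainant must meet the balance of probabilities (weight exceeds 48): on (c) the weight is 49, > 48, so (c) meets the standard; on (d) the weight is 50, > 48, so (d) meets the standard.
  Stage II.1 is satisfied; the complainant continues to bear the burden.
At Stage II.2 the complainant must meet any credible evidence (weight is at least 21): on (e) the weight is 85 less the opposing 64 gives net 21, which does reach 21, so (e) meets the standard.
  All elements met at the final stage.
Every stage carried; the complainant prevails on this issue.
Per-issue: Issue I → complainant; Issue II → complainant. The complainant must prevail on every issue; overall, the complainant prevails.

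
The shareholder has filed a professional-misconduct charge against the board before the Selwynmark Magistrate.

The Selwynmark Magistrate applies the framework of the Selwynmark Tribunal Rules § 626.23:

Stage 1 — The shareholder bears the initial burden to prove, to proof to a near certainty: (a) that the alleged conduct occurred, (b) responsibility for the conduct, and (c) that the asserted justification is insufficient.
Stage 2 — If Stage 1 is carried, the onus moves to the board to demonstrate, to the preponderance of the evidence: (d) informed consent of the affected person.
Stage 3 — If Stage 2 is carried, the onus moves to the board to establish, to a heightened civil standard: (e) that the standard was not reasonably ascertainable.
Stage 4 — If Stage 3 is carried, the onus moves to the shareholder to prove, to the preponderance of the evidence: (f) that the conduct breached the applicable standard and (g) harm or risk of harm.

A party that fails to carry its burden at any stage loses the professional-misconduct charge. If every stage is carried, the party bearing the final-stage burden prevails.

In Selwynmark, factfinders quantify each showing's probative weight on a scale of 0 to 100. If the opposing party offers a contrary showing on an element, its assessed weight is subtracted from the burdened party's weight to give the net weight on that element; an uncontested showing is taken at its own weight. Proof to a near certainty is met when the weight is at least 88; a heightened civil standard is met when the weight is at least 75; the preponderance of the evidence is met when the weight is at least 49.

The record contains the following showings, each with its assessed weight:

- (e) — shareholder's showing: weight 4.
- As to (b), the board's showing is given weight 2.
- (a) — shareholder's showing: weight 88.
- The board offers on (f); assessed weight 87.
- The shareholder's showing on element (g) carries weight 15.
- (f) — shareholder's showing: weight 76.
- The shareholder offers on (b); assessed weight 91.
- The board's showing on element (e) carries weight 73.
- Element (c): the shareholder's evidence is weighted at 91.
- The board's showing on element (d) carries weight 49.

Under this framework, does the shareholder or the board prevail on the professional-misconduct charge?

shareholder

Stage 1 (shareholder, proof to a near certainty, weight is at least 88): (a) 88 ≥ 88 — meets; (b) net 91−2=89 ≥ 88 — meets; (c) 91 ≥ 88 — meets.
  The shareholder carries Stage 1; the board now bears the burden.
Stage 2 (board, the preponderance of the evidence, weight is at least 49): (d) 49 ≥ 49 — meets.
  All elements met. The board retains the burden for Stage 3.
Stage 3 (board, a heightened civil standard, weight is at least 75): (e) net 73−4=69 < 75 — fails.
  Stage 3 not carried; the board fails its burden.
The shareholder prevails.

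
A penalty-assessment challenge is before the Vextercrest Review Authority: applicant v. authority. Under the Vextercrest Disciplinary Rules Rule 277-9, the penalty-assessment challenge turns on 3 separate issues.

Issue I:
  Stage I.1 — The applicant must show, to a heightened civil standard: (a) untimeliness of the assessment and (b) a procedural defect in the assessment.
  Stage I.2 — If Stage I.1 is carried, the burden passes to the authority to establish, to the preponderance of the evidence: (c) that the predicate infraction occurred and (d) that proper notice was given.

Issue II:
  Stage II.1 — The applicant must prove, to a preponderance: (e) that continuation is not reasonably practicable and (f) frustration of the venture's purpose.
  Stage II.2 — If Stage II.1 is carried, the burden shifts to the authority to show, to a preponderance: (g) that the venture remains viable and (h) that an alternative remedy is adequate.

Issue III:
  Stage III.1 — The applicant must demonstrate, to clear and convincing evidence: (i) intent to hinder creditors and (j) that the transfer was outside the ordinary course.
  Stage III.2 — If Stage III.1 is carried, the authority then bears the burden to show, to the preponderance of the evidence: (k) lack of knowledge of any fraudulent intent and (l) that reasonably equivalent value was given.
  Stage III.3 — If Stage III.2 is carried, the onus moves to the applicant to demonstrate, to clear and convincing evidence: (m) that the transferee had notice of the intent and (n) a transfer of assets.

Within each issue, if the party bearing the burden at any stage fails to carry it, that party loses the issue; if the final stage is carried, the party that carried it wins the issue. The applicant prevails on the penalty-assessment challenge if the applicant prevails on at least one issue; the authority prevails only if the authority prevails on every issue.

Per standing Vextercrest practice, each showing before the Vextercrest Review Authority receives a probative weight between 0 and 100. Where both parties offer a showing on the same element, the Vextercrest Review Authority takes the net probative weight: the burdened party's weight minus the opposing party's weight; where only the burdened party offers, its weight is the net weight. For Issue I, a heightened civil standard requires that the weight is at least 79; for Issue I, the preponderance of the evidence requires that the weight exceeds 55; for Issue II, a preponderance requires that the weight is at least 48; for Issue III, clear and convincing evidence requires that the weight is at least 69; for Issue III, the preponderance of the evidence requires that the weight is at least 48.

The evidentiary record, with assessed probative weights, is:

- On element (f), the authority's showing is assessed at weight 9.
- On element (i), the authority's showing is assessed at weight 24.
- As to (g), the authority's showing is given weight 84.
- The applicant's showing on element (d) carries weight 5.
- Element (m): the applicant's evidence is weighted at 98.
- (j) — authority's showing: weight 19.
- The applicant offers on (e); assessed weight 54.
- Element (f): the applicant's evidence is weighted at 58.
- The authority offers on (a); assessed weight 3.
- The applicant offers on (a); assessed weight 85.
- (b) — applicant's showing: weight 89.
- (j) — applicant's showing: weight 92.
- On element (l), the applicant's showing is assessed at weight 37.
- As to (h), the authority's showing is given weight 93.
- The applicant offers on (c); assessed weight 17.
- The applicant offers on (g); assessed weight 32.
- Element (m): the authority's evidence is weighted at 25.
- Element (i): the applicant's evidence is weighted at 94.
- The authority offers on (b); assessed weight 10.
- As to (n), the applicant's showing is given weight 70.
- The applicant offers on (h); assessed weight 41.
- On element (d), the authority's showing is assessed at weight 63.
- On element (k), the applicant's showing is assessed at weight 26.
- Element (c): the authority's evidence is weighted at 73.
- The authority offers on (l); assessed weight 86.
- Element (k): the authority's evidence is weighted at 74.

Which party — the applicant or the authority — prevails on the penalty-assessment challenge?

applicant

— Issue I —
Stage I.1 (applicant, a heightened civil standard, weight is at least 79): (a) net 85−3=82 ≥ 79 — meets; (b) net 89−10=79 ≥ 79 — meets.
  The applicant carries Stage I.1; the authority now bears the burden.
Stage I.2 (authority, the preponderance of the evidence, weight exceeds 55): (c) net 73−17=56 > 55 — meets; (d) net 63−5=58 > 55 — meets.
  All elements met at the final stage.
With every stage satisfied, the authority prevails on this issue.
— Issue II —
Stage II.1 — burden on applicant; standard: a preponderance (weight is at least 48).
    (e): 54 ≥ 48 [met]
    (f): 58 − 9 = 49 ≥ 48 [met]
  The applicant carries Stage II.1; the authority now bears the burden.
Stage II.2 — burden on authority; standard: a preponderance (weight is at least 48).
    (g): 84 − 32 = 52 ≥ 48 [met]
    (h): 93 − 41 = 52 ≥ 48 [met]
  All elements met at the final stage.
All stages carried — the authority prevails on this issue.
— Issue III —
Stage III.1 (applicant, clear and convincing evidence, weight is at least 69): (i) net 94−24=70 ≥ 69 — meets; (j) net 92−19=73 ≥ 69 — meets.
  The applicant carries Stage III.1; the authority now bears the burden.
Stage III.2 (authority, the preponderance of the evidence, weight is at least 48): (k) net 74−26=48 ≥ 48 — meets; (l) net 86−37=49 ≥ 48 — meets.
  All elements met. The burden passes to the applicant.
Stage III.3 (applicant, clear and convincing evidence, weight is at least 69): (m) net 98−25=73 ≥ 69 — meets; (n) 70 ≥ 69 — meets.
  Stage III.3 carried; the final stage is satisfied.
With every stage satisfied, the applicant prevails on this issue.
Per-issue: Issue I → authority; Issue II → authority; Issue III → applicant. The applicant must prevail on at least one issue; overall, the applicant prevails.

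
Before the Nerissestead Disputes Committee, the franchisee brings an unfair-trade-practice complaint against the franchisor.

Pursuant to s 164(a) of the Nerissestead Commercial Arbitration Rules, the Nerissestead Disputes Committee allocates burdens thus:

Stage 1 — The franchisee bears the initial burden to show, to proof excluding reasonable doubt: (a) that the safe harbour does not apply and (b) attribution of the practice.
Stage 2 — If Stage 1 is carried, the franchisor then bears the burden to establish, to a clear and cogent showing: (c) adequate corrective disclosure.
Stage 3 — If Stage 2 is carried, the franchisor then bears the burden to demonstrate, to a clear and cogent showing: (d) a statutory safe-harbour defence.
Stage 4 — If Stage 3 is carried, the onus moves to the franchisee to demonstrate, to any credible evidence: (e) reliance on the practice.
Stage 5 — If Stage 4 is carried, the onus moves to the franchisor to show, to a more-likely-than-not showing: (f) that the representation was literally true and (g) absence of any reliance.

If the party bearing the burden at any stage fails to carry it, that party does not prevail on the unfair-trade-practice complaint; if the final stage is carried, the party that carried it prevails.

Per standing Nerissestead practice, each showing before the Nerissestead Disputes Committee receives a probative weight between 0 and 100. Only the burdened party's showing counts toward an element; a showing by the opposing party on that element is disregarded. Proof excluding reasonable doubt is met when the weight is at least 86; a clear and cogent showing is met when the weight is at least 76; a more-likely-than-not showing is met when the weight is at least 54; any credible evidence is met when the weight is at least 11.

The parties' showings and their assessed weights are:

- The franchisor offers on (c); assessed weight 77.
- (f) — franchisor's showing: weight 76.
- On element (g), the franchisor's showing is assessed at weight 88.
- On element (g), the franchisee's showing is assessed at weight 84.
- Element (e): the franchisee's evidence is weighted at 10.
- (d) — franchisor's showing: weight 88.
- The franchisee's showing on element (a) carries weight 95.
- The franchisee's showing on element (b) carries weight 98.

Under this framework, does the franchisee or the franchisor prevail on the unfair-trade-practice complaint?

At Stage 1 the franchisee must meet proof excluding reasonable doubt (weight is at least 86): on (a) the weight is 95, which does reach 86, so (a) meets the standard; on (b) the weight is 98, which does reach 86, so (b) meets the standard.
  Stage 1 carried; the burden shifts to the franchisor.
At Stage 2 the franchisor must meet a clear and cogent showing (weight is at least 76): on (c) the weight is 77, ≥ 76, so (c) meets the standard.
  All elements met. The franchisor retains the burden for Stage 3.
At Stage 3 the franchisor must meet a clear and cogent showing (weight is at least 76): on (d) the weight is 88, which does reach 76, so (d) meets the standard.
  Stage 3 is satisfied; the onus moves to the franchisee.
At Stage 4 the franchisee must meet any credible evidence (weight is at least 11): on (e) the weight is 10, < 11, so (e) does not meet the standard.
  The franchisee does not carry Stage 4.
The franchisor prevails.

franchisor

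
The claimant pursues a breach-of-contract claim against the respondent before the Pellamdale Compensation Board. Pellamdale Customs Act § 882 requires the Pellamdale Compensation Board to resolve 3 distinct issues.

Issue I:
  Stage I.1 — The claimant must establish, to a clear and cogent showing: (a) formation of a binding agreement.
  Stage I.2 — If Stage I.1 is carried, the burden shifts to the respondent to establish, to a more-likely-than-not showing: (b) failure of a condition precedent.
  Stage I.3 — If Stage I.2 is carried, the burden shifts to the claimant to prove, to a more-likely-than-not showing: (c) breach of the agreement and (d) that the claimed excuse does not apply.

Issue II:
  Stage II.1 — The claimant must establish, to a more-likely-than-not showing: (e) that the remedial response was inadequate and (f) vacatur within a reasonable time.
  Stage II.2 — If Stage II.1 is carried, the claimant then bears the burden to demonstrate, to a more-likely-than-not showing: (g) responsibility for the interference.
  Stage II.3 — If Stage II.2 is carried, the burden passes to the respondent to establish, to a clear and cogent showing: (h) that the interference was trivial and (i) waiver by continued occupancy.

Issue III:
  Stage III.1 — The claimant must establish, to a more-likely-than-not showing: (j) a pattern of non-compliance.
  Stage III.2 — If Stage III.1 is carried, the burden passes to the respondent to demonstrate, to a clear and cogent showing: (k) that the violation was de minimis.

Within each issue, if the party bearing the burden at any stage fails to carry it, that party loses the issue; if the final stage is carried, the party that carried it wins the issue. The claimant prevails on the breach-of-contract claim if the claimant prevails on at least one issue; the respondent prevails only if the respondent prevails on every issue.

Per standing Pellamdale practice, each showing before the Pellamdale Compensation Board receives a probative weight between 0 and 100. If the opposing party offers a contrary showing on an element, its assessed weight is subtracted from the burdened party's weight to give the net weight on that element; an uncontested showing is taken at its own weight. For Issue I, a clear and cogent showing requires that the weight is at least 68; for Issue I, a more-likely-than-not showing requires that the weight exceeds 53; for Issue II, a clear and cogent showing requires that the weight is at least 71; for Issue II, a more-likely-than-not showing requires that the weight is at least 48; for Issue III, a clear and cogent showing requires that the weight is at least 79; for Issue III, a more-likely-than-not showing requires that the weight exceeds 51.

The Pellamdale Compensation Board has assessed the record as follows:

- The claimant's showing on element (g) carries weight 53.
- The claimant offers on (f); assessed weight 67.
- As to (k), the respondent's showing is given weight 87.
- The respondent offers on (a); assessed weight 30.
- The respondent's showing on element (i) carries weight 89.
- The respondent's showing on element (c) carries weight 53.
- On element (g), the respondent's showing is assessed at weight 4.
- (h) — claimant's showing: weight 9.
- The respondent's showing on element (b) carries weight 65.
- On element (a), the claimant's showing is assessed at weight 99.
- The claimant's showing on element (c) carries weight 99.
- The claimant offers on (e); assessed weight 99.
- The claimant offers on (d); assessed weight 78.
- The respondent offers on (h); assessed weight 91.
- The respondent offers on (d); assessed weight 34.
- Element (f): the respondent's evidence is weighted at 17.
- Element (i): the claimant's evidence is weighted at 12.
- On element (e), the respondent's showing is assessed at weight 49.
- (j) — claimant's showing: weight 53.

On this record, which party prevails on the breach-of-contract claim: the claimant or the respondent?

— Issue I —
Stage I.1 (claimant, a clear and cogent showing, weight is at least 68): (a) net 99−30=69 ≥ 68 — meets.
  All elements met. The burden passes to the respondent.
Stage I.2 (respondent, a more-likely-than-not showing, weight exceeds 53): (b) 65 > 53 — meets.
  Stage I.2 carried; the burden shifts to the claimant.
Stage I.3 (claimant, a more-likely-than-not showing, weight exceeds 53): (c) net 99−53=46 ≤ 53 — fails; (d) net 78−34=44 ≤ 53 — fails.
  Stage I.3 not carried; the claimant fails its burden.
The respondent prevails on this issue.
— Issue II —
Stage II.1 (claimant, a more-likely-than-not showing, weight is at least 48): (e) net 99−49=50 ≥ 48 — meets; (f) net 67−17=50 ≥ 48 — meets.
  Stage II.1 is satisfied; the claimant continues to bear the burden.
Stage II.2 (claimant, a more-likely-than-not showing, weight is at least 48): (g) net 53−4=49 ≥ 48 — meets.
  Stage II.2 is satisfied; the onus moves to the respondent.
Stage II.3 (respondent, a clear and cogent showing, weight is at least 71): (h) net 91−9=82 ≥ 71 — meets; (i) net 89−12=77 ≥ 71 — meets.
  Stage II.3 carried; the final stage is satisfied.
With every stage satisfied, the respondent prevails on this issue.
— Issue III —
At Stage III.1 the claimant must meet a more-likely-than-not showing (weight exceeds 51): on (j) the weight is 53, which does exceed 51, so (j) meets the standard.
  Stage III.1 is satisfied; the onus moves to the respondent.
At Stage III.2 the respondent must meet a clear and cogent showing (weight is at least 79): on (k) the weight is 87, which does reach 79, so (k) meets the standard.
  The respondent carries the last stage.
Every stage carried; the respondent prevails on this issue.
Per-issue: Issue I → respondent; Issue II → respondent; Issue III → respondent. The claimant must prevail on at least one issue; overall, the respondent prevails.

respondent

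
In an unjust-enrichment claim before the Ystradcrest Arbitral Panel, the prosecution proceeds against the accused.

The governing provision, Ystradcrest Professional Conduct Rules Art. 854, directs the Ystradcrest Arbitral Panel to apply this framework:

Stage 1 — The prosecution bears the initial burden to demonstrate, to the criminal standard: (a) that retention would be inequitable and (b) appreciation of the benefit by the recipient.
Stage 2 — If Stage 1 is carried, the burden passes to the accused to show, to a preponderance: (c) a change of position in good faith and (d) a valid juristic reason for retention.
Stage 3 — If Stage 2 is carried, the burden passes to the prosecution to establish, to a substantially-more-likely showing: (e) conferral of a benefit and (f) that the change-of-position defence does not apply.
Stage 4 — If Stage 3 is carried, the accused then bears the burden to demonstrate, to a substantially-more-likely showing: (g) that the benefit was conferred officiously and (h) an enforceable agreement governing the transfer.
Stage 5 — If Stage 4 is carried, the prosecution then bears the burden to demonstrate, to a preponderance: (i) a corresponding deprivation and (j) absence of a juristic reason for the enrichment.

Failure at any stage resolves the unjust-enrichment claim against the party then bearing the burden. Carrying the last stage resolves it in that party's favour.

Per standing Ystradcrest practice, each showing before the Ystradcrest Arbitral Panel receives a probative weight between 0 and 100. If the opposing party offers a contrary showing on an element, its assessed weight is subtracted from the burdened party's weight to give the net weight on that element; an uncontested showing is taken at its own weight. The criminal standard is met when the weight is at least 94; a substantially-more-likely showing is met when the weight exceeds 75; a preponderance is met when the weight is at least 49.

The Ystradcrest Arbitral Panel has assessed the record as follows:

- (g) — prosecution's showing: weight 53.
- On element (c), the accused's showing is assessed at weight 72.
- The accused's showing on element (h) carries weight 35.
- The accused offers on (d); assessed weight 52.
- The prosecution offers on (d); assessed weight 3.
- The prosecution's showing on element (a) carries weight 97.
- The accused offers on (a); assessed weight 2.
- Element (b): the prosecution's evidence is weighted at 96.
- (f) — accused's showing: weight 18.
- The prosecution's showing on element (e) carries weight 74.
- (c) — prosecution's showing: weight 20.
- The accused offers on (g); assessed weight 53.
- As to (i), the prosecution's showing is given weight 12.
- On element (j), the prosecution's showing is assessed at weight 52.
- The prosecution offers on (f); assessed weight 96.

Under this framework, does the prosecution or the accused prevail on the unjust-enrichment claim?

At Stage 1 the prosecution must meet the criminal standard (weight is at least 94): on (a) the weight is 97 less the opposing 2 gives net 95, ≥ 94, so (a) meets the standard; on (b) the weight is 96, ≥ 94, so (b) meets the standard.
  The prosecution carries Stage 1; the accused now bears the burden.
At Stage 2 the accused must meet a preponderance (weight is at least 49): on (c) the weight is 72 less the opposing 20 gives net 52, which does reach 49, so (c) meets the standard; on (d) the weight is 52 less the opposing 3 gives net 49, ≥ 49, so (d) meets the standard.
  The accused carries Stage 2; the prosecution now bears the burden.
At Stage 3 the prosecution must meet a substantially-more-likely showing (weight exceeds 75): on (e) the weight is 74, which does not exceed 75, so (e) does not meet the standard; on (f) the weight is 96 less the opposing 18 gives net 78, > 75, so (f) meets the standard.
  Not every element is met, so the prosecution fails to carry Stage 3.
So the accused prevails.

accused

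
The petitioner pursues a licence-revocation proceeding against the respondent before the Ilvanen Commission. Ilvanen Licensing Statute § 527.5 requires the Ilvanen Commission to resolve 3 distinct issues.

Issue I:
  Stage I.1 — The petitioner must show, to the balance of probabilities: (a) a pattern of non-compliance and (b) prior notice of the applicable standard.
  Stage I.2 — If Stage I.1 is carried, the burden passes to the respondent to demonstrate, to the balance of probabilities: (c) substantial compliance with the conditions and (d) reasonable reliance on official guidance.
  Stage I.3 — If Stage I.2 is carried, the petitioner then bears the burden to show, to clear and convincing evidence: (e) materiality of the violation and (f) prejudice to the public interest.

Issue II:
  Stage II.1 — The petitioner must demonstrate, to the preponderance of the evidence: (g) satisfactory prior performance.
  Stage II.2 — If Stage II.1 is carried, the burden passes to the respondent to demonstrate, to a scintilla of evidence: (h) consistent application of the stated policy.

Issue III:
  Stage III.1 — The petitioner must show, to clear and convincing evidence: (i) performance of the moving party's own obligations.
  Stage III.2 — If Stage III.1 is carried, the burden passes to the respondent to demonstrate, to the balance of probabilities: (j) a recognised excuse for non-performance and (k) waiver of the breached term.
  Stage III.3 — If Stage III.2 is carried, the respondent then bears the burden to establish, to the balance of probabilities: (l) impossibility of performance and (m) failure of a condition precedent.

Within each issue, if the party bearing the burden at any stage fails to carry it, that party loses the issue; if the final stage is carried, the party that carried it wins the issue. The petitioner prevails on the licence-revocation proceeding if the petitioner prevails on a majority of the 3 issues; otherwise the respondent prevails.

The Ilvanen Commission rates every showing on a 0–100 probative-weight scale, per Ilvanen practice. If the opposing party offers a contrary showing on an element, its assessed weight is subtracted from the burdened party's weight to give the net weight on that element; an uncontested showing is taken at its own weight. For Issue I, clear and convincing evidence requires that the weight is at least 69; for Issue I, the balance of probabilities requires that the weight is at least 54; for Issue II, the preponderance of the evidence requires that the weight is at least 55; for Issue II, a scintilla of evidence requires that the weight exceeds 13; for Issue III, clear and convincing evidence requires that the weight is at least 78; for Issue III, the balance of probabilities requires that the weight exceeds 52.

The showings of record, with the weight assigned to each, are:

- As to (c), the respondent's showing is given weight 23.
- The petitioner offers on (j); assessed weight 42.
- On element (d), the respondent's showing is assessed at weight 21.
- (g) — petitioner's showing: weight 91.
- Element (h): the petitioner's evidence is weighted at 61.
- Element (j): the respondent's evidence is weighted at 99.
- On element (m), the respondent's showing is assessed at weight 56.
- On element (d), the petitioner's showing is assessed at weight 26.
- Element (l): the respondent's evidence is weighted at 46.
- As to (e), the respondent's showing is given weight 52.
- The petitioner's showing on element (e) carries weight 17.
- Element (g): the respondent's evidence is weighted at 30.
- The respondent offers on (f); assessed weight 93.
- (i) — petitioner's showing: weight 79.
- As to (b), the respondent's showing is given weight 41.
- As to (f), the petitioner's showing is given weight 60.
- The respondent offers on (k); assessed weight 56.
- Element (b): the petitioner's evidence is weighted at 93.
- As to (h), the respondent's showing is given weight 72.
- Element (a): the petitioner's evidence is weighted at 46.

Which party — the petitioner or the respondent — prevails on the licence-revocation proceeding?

— Issue I —
At Stage I.1 the petitioner must meet the balance of probabilities (weight is at least 54): on (a) the weight is 46, < 54, so (a) does not meet the standard; on (b) the weight is 93 less the opposing 41 gives net 52, which does not reach 54, so (b) does not meet the standard.
  Not every element is met, so the petitioner fails to carry Stage I.1.
So the respondent prevails on this issue.
— Issue II —
At Stage II.1 the petitioner must meet the preponderance of the evidence (weight is at least 55): on (g) the weight is 91 less the opposing 30 gives net 61, which does reach 55, so (g) meets the standard.
  All elements met. The burden passes to the respondent.
At Stage II.2 the respondent must meet a scintilla of evidence (weight exceeds 13): on (h) the weight is 72 less the opposing 61 gives net 11, ≤ 13, so (h) does not meet the standard.
  Stage II.2 not carried; the respondent fails its burden.
The analysis ends at Stage II.2; the petitioner prevails on this issue.
— Issue III —
Stage III.1 — burden on petitioner; standard: clear and convincing evidence (weight is at least 78).
    (i): 79 ≥ 78 [met]
  All elements met. The burden passes to the respondent.
Stage III.2 — burden on respondent; standard: the balance of probabilities (weight exceeds 52).
    (j): 99 − 42 = 57 > 52 [met]
    (k): 56 > 52 [met]
  Stage III.2 carried; the burden remains with the respondent.
Stage III.3 — burden on respondent; standard: the balance of probabilities (weight exceeds 52).
    (l): 46 ≤ 52 [not met]
    (m): 56 > 52 [met]
  Stage III.3 not carried; the respondent fails its burden.
So the petitioner prevails on this issue.
Per-issue: Issue I → respondent; Issue II → petitioner; Issue III → petitioner. The petitioner must prevail on a majority of issues; overall, the petitioner prevails.

petitioner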